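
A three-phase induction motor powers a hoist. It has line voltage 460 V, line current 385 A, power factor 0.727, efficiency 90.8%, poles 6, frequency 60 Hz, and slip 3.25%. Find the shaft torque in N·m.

1670 N·m

P_in = √3·V·I·cosφ = 1.732 × 460 × 385 × 0.727 = 222998 W
P_out = η·P_in = 0.908 × 222998 = 202482 W
n_s = 120×60/6 = 1200 rpm; n = 1200×(1−0.0325) = 1161 rpm
ω = 2π×1161/60 = 121.6 rad/s
τ = P_out/ω = 202482/121.6 = 1670 N·m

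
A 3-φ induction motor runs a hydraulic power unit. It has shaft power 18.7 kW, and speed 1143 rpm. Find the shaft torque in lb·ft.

ω = 2π × 1143/60 = 119.7 rad/s
τ = P/ω = 18700/119.7 = 156.2 N·m
In lb·ft: 156.2/1.356 = 115 lb·ft

115 lb·ft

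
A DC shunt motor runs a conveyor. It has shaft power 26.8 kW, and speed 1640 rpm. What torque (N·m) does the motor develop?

ω = 2π × 1640/60 = 171.7 rad/s
τ = P/ω = 26800/171.7 = 156 N·m

156 N·m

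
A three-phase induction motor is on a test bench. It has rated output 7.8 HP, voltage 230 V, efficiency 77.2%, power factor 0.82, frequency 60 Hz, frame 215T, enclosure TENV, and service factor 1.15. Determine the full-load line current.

P_out = 7.8 × 746 = 5819 W
P_in = P_out / η = 5819 / 0.772 = 7538 W
I_L = P_in / (√3·V_L·cosφ) = 7538 / (1.732 × 230 × 0.82) = 23.1 A

23.1 A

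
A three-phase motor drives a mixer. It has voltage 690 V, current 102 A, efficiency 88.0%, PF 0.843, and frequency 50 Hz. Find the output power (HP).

P_in = √3·V·I·cosφ = 1.732 × 690 × 102 × 0.843 = 102760 W
P_out = η·P_in = 0.88 × 102760 = 90429 W
= 90429/746 = 121 HP

121 HP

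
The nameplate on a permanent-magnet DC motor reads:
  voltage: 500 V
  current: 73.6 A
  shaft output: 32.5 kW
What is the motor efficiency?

P_out = 32.5 kW = 32500 W
P_in = V·I = 500 × 73.6 = 36800 W
η = P_out / P_in = 32500 / 36800 = 0.883 = 88.3%

88.3 %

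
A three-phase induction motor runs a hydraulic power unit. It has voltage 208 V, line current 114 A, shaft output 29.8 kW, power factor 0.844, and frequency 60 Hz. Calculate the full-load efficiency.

P_out = 29.8 kW = 29800 W
P_in = √3·V_L·I_L·cosφ = 1.732 × 208 × 114 × 0.844 = 34662 W
η = P_out / P_in = 29800 / 34662 = 0.860 = 86.0%

86.0 %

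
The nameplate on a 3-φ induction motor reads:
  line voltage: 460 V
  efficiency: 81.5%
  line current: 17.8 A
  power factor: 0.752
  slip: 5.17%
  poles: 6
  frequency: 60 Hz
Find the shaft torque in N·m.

72.9 N·m

P_in = √3·V·I·cosφ = 1.732 × 460 × 17.8 × 0.752 = 10665 W
P_out = η·P_in = 0.815 × 10665 = 8692 W
n_s = 120×60/6 = 1200 rpm; n = 1200×(1−0.0517) = 1138 rpm
ω = 2π×1138/60 = 119.2 rad/s
τ = P_out/ω = 8692/119.2 = 72.9 N·m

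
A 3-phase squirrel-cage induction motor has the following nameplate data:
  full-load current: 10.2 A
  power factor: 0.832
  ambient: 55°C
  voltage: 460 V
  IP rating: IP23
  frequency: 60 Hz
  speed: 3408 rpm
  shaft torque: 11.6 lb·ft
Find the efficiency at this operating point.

83.0 %

τ = 11.6 lb·ft × 1.356 = 15.73 N·m
ω = 2π × 3408/60 = 356.9 rad/s; P_out = τω = 15.73 × 356.9 = 5614 W
P_in = √3·V_L·I_L·cosφ = 1.732 × 460 × 10.2 × 0.832 = 6761 W
η = P_out / P_in = 5614 / 6761 = 0.830 = 83.0%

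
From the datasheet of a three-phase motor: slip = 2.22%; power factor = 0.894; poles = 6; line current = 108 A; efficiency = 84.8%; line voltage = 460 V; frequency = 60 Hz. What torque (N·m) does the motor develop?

P_in = √3·V·I·cosφ = 1.732 × 460 × 108 × 0.894 = 76925 W
P_out = η·P_in = 0.848 × 76925 = 65232 W
n_s = 120×60/6 = 1200 rpm; n = 1200×(1−0.0222) = 1173 rpm
ω = 2π×1173/60 = 122.8 rad/s
τ = P_out/ω = 65232/122.8 = 531 N·m

531 N·m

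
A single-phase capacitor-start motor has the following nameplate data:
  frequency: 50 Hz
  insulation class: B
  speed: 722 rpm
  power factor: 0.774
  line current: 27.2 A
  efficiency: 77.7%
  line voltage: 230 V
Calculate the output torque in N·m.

P_in = V·I·cosφ = 230 × 27.2 × 0.774 = 4842 W
P_out = η·P_in = 0.777 × 4842 = 3762 W
n = 722 rpm
ω = 2π×722/60 = 75.61 rad/s
τ = P_out/ω = 3762/75.61 = 49.8 N·m

49.8 N·m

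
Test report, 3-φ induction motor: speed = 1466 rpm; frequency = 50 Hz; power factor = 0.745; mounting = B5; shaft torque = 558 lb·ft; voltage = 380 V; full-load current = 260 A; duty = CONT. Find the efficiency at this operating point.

91.1 %

τ = 558 lb·ft × 1.356 = 756.6 N·m
ω = 2π × 1466/60 = 153.5 rad/s; P_out = τω = 756.6 × 153.5 = 116138 W
P_in = √3·V_L·I_L·cosφ = 1.732 × 380 × 260 × 0.745 = 127486 W
η = P_out / P_in = 116138 / 127486 = 0.911 = 91.1%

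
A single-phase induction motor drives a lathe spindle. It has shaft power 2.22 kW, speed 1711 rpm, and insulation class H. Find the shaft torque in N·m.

ω = 2π × 1711/60 = 179.2 rad/s
τ = P/ω = 2220/179.2 = 12.4 N·m

12.4 N·m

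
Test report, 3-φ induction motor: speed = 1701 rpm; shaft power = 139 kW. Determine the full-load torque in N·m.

ω = 2π × 1701/60 = 178.1 rad/s
τ = P/ω = 139000/178.1 = 780 N·m

780 N·m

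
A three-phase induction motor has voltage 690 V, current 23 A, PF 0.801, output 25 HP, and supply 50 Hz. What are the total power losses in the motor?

3.37 kW

P_in = √3·V·I·cosφ = 1.732×690×23×0.801 = 22017 W
P_out = 25×746 = 18650 W
Losses = P_in − P_out = 22017 − 18650 = 3367 W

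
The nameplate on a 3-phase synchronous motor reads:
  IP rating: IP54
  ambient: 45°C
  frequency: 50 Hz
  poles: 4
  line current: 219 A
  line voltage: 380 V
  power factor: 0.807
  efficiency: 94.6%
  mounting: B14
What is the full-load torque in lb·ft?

517 lb·ft

P_in = √3·V·I·cosφ = 1.732 × 380 × 219 × 0.807 = 116319 W
P_out = η·P_in = 0.946 × 116319 = 110038 W
n = n_s = 120×50/4 = 1500 rpm (synchronous)
ω = 2π×1500/60 = 157.1 rad/s
τ = P_out/ω = 110038/157.1 = 700.4 N·m
In lb·ft: 700.4/1.356 = 517 lb·ft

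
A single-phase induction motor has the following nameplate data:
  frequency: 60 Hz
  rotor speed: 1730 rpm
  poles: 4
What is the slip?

n_s = 120f/p = 120×60/4 = 1800 rpm
s = (n_s − n)/n_s = (1800 − 1730)/1800 = 0.0389

3.9 %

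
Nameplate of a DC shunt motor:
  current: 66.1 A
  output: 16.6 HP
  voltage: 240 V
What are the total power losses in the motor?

3480 W

P_in = V·I = 240×66.1 = 15864 W
P_out = 16.6×746 = 12384 W
Losses = P_in − P_out = 15864 − 12384 = 3480 W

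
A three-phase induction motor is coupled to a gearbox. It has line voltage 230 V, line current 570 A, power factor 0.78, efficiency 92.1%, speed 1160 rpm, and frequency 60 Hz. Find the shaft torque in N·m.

1340 N·m

P_in = √3·V·I·cosφ = 1.732 × 230 × 570 × 0.78 = 177111 W
P_out = η·P_in = 0.921 × 177111 = 163119 W
n = 1160 rpm
ω = 2π×1160/60 = 121.5 rad/s
τ = P_out/ω = 163119/121.5 = 1340 N·m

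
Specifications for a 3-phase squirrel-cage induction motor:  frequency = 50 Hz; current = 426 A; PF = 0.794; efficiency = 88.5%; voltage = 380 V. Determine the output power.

P_in = √3·V·I·cosφ = 1.732 × 380 × 426 × 0.794 = 222619 W
P_out = η·P_in = 0.885 × 222619 = 197018 W

197 kW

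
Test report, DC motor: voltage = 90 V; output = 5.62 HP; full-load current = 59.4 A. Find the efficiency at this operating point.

P_out = 5.62 × 746 = 4193 W
P_in = V·I = 90 × 59.4 = 5346 W
η = P_out / P_in = 4193 / 5346 = 0.784 = 78.4%

78.4 %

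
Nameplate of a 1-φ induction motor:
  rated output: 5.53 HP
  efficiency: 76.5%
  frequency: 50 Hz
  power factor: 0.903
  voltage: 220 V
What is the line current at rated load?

27.1 A

P_out = 5.53 × 746 = 4125 W
P_in = P_out / η = 4125 / 0.765 = 5392 W
I = P_in / (V·cosφ) = 5392 / (220 × 0.903) = 27.1 A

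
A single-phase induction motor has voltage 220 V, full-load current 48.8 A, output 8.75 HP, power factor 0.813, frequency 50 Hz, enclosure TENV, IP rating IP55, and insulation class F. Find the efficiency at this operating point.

74.8 %

P_out = 8.75 × 746 = 6528 W
P_in = V·I·cosφ = 220 × 48.8 × 0.813 = 8728 W
η = P_out / P_in = 6528 / 8728 = 0.748 = 74.8%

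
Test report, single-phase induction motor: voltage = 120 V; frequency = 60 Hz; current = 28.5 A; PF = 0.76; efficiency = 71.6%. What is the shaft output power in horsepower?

2.49 HP

P_in = V·I·cosφ = 120 × 28.5 × 0.76 = 2599 W
P_out = η·P_in = 0.716 × 2599 = 1861 W
= 1861/746 = 2.49 HP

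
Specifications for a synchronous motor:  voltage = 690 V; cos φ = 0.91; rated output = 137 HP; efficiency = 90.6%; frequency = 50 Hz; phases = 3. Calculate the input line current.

P_out = 137 × 746 = 102202 W
P_in = P_out / η = 102202 / 0.906 = 112806 W
I_L = P_in / (√3·V_L·cosφ) = 112806 / (1.732 × 690 × 0.91) = 104 A

104 A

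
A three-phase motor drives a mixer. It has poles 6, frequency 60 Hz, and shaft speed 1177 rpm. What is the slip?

n_s = 120f/p = 120×60/6 = 1200 rpm
s = (n_s − n)/n_s = (1200 − 1177)/1200 = 0.0192

1.9 %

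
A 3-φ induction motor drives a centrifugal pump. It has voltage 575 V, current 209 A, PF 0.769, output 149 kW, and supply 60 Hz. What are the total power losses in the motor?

P_in = √3·V·I·cosφ = 1.732×575×209×0.769 = 160062 W
P_out = 149000 W
Losses = P_in − P_out = 160062 − 149000 = 11062 W

11.1 kW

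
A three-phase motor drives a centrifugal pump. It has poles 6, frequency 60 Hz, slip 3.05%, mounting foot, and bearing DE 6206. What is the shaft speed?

n_s = 120f/p = 120×60/6 = 1200 rpm
n = n_s(1 − s) = 1200 × (1 − 0.0305) = 1163 rpm

1163 rpm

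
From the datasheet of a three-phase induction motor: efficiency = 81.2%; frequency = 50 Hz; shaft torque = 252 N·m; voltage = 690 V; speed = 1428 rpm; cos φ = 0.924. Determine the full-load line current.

ω = 2π×1428/60 = 149.5 rad/s; P_out = τω = 252 × 149.5 = 37674 W
P_in = P_out / η = 37674 / 0.812 = 46397 W
I_L = P_in / (√3·V_L·cosφ) = 46397 / (1.732 × 690 × 0.924) = 42 A

42 A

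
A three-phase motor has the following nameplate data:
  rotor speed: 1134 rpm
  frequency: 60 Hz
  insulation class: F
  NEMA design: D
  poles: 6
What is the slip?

n_s = 120f/p = 120×60/6 = 1200 rpm
s = (n_s − n)/n_s = (1200 − 1134)/1200 = 0.0550

5.5 %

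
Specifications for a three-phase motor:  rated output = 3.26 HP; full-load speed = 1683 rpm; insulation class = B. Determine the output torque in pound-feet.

10.2 lb·ft

P_out = 3.26 × 746 = 2432 W
ω = 2π × 1683/60 = 176.2 rad/s
τ = P_out/ω = 2432/176.2 = 13.8 N·m
In lb·ft: 13.8/1.356 = 10.2 lb·ft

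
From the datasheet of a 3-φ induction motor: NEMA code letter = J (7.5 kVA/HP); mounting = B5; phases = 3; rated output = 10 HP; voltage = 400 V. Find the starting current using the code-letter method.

108 A

S_LR = 7.5 × 10 = 75 kVA
I_LR = S_LR/(√3·V_L) = 75000/(1.732×400) = 108 A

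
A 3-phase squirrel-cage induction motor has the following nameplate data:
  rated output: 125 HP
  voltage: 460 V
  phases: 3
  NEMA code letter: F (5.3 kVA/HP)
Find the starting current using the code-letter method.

832 A

S_LR = 5.3 × 125 = 662.5 kVA
I_LR = S_LR/(√3·V_L) = 662500/(1.732×460) = 832 A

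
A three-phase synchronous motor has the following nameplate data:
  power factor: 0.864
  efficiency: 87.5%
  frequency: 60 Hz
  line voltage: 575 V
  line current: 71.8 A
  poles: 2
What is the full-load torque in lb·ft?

106 lb·ft

P_in = √3·V·I·cosφ = 1.732 × 575 × 71.8 × 0.864 = 61781 W
P_out = η·P_in = 0.875 × 61781 = 54058 W
n = n_s = 120×60/2 = 3600 rpm (synchronous)
ω = 2π×3600/60 = 377 rad/s
τ = P_out/ω = 54058/377 = 143.4 N·m
In lb·ft: 143.4/1.356 = 106 lb·ft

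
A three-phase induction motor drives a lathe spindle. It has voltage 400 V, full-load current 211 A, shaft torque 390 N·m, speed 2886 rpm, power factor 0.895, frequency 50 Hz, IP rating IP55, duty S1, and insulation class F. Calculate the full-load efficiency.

ω = 2π × 2886/60 = 302.2 rad/s; P_out = τω = 390 × 302.2 = 117858 W
P_in = √3·V_L·I_L·cosφ = 1.732 × 400 × 211 × 0.895 = 130832 W
η = P_out / P_in = 117858 / 130832 = 0.901 = 90.1%

90.1 %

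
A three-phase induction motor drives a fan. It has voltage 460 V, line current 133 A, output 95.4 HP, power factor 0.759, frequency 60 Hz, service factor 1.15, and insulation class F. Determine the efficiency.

88.5 %

P_out = 95.4 × 746 = 71168 W
P_in = √3·V_L·I_L·cosφ = 1.732 × 460 × 133 × 0.759 = 80426 W
η = P_out / P_in = 71168 / 80426 = 0.885 = 88.5%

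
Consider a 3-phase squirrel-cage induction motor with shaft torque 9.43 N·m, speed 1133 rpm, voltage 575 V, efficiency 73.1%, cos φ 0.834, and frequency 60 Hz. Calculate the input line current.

1.84 A

ω = 2π×1133/60 = 118.6 rad/s; P_out = τω = 9.43 × 118.6 = 1118 W
P_in = P_out / η = 1118 / 0.731 = 1529 W
I_L = P_in / (√3·V_L·cosφ) = 1529 / (1.732 × 575 × 0.834) = 1.84 A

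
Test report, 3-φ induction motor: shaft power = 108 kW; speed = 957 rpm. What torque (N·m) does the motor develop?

ω = 2π × 957/60 = 100.2 rad/s
τ = P/ω = 108000/100.2 = 1080 N·m

1080 N·m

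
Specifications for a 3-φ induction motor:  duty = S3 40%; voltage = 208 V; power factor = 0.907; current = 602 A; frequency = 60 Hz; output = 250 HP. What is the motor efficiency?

P_out = 250 × 746 = 186500 W
P_in = √3·V_L·I_L·cosφ = 1.732 × 208 × 602 × 0.907 = 196705 W
η = P_out / P_in = 186500 / 196705 = 0.948 = 94.8%

94.8 %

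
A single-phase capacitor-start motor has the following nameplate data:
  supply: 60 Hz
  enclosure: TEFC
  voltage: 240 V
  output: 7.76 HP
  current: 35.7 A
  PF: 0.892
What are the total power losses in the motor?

1.85 kW

P_in = V·I·cosφ = 240×35.7×0.892 = 7643 W
P_out = 7.76×746 = 5789 W
Losses = P_in − P_out = 7643 − 5789 = 1854 W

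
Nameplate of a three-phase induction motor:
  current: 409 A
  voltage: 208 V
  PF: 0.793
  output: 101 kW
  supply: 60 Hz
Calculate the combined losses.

15800 W

P_in = √3·V·I·cosφ = 1.732×208×409×0.793 = 116844 W
P_out = 101000 W
Losses = P_in − P_out = 116844 − 101000 = 15844 W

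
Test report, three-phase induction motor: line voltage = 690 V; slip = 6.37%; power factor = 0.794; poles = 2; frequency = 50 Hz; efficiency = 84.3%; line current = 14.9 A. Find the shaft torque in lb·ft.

29.9 lb·ft

P_in = √3·V·I·cosφ = 1.732 × 690 × 14.9 × 0.794 = 14139 W
P_out = η·P_in = 0.843 × 14139 = 11919 W
n_s = 120×50/2 = 3000 rpm; n = 3000×(1−0.0637) = 2809 rpm
ω = 2π×2809/60 = 294.2 rad/s
τ = P_out/ω = 11919/294.2 = 40.51 N·m
In lb·ft: 40.51/1.356 = 29.9 lb·ft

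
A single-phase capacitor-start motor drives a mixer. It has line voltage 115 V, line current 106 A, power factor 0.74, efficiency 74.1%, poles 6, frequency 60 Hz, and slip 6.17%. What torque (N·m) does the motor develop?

56.7 N·m

P_in = V·I·cosφ = 115 × 106 × 0.74 = 9021 W
P_out = η·P_in = 0.741 × 9021 = 6685 W
n_s = 120×60/6 = 1200 rpm; n = 1200×(1−0.0617) = 1126 rpm
ω = 2π×1126/60 = 117.9 rad/s
τ = P_out/ω = 6685/117.9 = 56.7 N·m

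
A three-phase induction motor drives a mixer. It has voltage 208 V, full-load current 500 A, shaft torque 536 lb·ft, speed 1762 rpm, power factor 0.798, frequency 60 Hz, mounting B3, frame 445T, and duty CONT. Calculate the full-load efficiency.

93.3 %

τ = 536 lb·ft × 1.356 = 726.8 N·m
ω = 2π × 1762/60 = 184.5 rad/s; P_out = τω = 726.8 × 184.5 = 134095 W
P_in = √3·V_L·I_L·cosφ = 1.732 × 208 × 500 × 0.798 = 143742 W
η = P_out / P_in = 134095 / 143742 = 0.933 = 93.3%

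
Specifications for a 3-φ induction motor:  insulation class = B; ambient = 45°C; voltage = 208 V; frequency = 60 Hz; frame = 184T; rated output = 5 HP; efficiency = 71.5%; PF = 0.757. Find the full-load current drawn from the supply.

19.1 A

P_out = 5 × 746 = 3730 W
P_in = P_out / η = 3730 / 0.715 = 5217 W
I_L = P_in / (√3·V_L·cosφ) = 5217 / (1.732 × 208 × 0.757) = 19.1 A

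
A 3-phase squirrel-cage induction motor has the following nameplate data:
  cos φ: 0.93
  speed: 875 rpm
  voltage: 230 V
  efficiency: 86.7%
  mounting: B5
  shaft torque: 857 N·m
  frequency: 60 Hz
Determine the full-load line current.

244 A

ω = 2π×875/60 = 91.63 rad/s; P_out = τω = 857 × 91.63 = 78527 W
P_in = P_out / η = 78527 / 0.867 = 90573 W
I_L = P_in / (√3·V_L·cosφ) = 90573 / (1.732 × 230 × 0.93) = 244 A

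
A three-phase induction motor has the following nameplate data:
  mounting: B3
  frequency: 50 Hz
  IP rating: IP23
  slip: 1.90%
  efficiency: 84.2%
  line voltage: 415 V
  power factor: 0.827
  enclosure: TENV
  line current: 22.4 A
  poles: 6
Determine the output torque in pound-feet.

P_in = √3·V·I·cosφ = 1.732 × 415 × 22.4 × 0.827 = 13315 W
P_out = η·P_in = 0.842 × 13315 = 11211 W
n_s = 120×50/6 = 1000 rpm; n = 1000×(1−0.019) = 981 rpm
ω = 2π×981/60 = 102.7 rad/s
τ = P_out/ω = 11211/102.7 = 109.2 N·m
In lb·ft: 109.2/1.356 = 80.5 lb·ft

80.5 lb·ft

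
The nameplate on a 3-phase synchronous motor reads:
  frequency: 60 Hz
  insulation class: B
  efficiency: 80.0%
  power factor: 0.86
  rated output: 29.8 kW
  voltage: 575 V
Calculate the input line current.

43.5 A

P_out = 29.8 kW = 29800 W
P_in = P_out / η = 29800 / 0.800 = 37250 W
I_L = P_in / (√3·V_L·cosφ) = 37250 / (1.732 × 575 × 0.86) = 43.5 A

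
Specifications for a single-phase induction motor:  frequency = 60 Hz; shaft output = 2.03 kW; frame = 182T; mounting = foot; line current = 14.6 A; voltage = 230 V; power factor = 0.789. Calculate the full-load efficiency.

76.6 %

P_out = 2.03 kW = 2030 W
P_in = V·I·cosφ = 230 × 14.6 × 0.789 = 2649 W
η = P_out / P_in = 2030 / 2649 = 0.766 = 76.6%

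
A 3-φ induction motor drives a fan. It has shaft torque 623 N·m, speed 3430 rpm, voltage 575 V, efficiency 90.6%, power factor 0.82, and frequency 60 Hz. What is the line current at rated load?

ω = 2π×3430/60 = 359.2 rad/s; P_out = τω = 623 × 359.2 = 223782 W
P_in = P_out / η = 223782 / 0.906 = 247000 W
I_L = P_in / (√3·V_L·cosφ) = 247000 / (1.732 × 575 × 0.82) = 302 A

302 A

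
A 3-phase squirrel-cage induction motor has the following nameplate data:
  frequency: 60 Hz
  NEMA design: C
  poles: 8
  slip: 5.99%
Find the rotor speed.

846 rpm

n_s = 120f/p = 120×60/8 = 900 rpm
n = n_s(1 − s) = 900 × (1 − 0.0599) = 846 rpm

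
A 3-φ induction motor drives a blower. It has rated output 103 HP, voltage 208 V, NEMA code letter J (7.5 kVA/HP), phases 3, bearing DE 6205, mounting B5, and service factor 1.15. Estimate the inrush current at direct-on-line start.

S_LR = 7.5 × 103 = 772.5 kVA
I_LR = S_LR/(√3·V_L) = 772500/(1.732×208) = 2140 A

2140 A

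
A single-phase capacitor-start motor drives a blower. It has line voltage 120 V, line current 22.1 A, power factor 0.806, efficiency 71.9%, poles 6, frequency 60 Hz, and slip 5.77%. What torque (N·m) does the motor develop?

13 N·m

P_in = V·I·cosφ = 120 × 22.1 × 0.806 = 2138 W
P_out = η·P_in = 0.719 × 2138 = 1537 W
n_s = 120×60/6 = 1200 rpm; n = 1200×(1−0.0577) = 1131 rpm
ω = 2π×1131/60 = 118.4 rad/s
τ = P_out/ω = 1537/118.4 = 13 N·m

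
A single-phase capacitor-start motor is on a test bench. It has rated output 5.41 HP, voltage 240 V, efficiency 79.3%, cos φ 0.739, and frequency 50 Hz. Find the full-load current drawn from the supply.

28.7 A

P_out = 5.41 × 746 = 4036 W
P_in = P_out / η = 4036 / 0.793 = 5090 W
I = P_in / (V·cosφ) = 5090 / (240 × 0.739) = 28.7 A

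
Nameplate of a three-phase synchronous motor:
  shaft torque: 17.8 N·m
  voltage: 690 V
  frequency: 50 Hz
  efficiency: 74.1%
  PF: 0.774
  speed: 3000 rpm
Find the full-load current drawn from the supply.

8.16 A

ω = 2π×3000/60 = 314.2 rad/s; P_out = τω = 17.8 × 314.2 = 5593 W
P_in = P_out / η = 5593 / 0.741 = 7548 W
I_L = P_in / (√3·V_L·cosφ) = 7548 / (1.732 × 690 × 0.774) = 8.16 A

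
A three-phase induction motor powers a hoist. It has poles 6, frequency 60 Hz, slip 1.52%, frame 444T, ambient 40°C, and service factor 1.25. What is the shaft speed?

n_s = 120f/p = 120×60/6 = 1200 rpm
n = n_s(1 − s) = 1200 × (1 − 0.0152) = 1182 rpm

1182 rpm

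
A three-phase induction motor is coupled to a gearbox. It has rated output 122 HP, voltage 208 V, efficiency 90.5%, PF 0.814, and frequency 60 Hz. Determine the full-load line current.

343 A

P_out = 122 × 746 = 91012 W
P_in = P_out / η = 91012 / 0.905 = 100566 W
I_L = P_in / (√3·V_L·cosφ) = 100566 / (1.732 × 208 × 0.814) = 343 A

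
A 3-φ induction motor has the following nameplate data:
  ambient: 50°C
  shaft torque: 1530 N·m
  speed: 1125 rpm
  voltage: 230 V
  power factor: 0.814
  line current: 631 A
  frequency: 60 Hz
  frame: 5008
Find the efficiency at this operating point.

ω = 2π × 1125/60 = 117.8 rad/s; P_out = τω = 1530 × 117.8 = 180234 W
P_in = √3·V_L·I_L·cosφ = 1.732 × 230 × 631 × 0.814 = 204611 W
η = P_out / P_in = 180234 / 204611 = 0.881 = 88.1%

88.1 %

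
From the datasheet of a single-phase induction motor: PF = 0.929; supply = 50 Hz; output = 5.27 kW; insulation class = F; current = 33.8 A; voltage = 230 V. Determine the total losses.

P_in = V·I·cosφ = 230×33.8×0.929 = 7222 W
P_out = 5270 W
Losses = P_in − P_out = 7222 − 5270 = 1952 W

1950 W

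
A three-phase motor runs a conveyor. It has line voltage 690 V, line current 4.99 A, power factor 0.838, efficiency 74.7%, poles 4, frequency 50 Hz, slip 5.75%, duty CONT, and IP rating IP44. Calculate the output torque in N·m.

P_in = √3·V·I·cosφ = 1.732 × 690 × 4.99 × 0.838 = 4997 W
P_out = η·P_in = 0.747 × 4997 = 3733 W
n_s = 120×50/4 = 1500 rpm; n = 1500×(1−0.0575) = 1414 rpm
ω = 2π×1414/60 = 148.1 rad/s
τ = P_out/ω = 3733/148.1 = 25.2 N·m

25.2 N·m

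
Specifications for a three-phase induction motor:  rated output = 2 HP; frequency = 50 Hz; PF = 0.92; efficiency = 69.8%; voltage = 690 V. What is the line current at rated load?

1.94 A

P_out = 2 × 746 = 1492 W
P_in = P_out / η = 1492 / 0.698 = 2138 W
I_L = P_in / (√3·V_L·cosφ) = 2138 / (1.732 × 690 × 0.92) = 1.94 A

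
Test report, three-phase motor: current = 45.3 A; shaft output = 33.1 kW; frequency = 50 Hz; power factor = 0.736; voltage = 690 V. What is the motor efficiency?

P_out = 33.1 kW = 33100 W
P_in = √3·V_L·I_L·cosφ = 1.732 × 690 × 45.3 × 0.736 = 39845 W
η = P_out / P_in = 33100 / 39845 = 0.831 = 83.1%

83.1 %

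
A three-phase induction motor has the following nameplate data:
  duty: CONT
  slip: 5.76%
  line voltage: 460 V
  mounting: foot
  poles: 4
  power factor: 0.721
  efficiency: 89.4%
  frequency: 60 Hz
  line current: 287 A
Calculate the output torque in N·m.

830 N·m

P_in = √3·V·I·cosφ = 1.732 × 460 × 287 × 0.721 = 164863 W
P_out = η·P_in = 0.894 × 164863 = 147388 W
n_s = 120×60/4 = 1800 rpm; n = 1800×(1−0.0576) = 1696 rpm
ω = 2π×1696/60 = 177.6 rad/s
τ = P_out/ω = 147388/177.6 = 830 N·m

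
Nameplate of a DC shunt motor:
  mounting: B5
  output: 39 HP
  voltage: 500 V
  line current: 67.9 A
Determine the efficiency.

85.7 %

P_out = 39 × 746 = 29094 W
P_in = V·I = 500 × 67.9 = 33950 W
η = P_out / P_in = 29094 / 33950 = 0.857 = 85.7%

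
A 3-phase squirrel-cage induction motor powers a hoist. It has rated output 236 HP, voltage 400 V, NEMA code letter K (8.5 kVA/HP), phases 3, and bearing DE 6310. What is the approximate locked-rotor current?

2900 A

S_LR = 8.5 × 236 = 2006 kVA
I_LR = S_LR/(√3·V_L) = 2006000/(1.732×400) = 2900 A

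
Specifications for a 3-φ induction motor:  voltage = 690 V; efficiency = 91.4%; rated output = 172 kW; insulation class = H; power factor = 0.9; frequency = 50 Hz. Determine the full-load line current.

175 A

P_out = 172 kW = 172000 W
P_in = P_out / η = 172000 / 0.914 = 188184 W
I_L = P_in / (√3·V_L·cosφ) = 188184 / (1.732 × 690 × 0.9) = 175 A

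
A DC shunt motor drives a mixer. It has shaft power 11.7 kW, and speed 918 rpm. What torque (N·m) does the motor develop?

ω = 2π × 918/60 = 96.13 rad/s
τ = P/ω = 11700/96.13 = 122 N·m

122 N·m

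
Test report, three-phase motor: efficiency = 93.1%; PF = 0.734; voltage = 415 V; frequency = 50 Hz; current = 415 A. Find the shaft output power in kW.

204 kW

P_in = √3·V·I·cosφ = 1.732 × 415 × 415 × 0.734 = 218948 W
P_out = η·P_in = 0.931 × 218948 = 203841 W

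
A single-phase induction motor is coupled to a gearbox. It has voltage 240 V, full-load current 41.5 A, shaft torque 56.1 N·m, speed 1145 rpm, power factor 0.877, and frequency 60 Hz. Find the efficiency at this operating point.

77.0 %

ω = 2π × 1145/60 = 119.9 rad/s; P_out = τω = 56.1 × 119.9 = 6726 W
P_in = V·I·cosφ = 240 × 41.5 × 0.877 = 8735 W
η = P_out / P_in = 6726 / 8735 = 0.770 = 77.0%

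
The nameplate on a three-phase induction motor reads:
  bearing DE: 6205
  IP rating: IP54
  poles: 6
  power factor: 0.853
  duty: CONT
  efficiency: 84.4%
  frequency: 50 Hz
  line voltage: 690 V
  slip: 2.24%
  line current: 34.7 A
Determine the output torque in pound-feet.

215 lb·ft

P_in = √3·V·I·cosφ = 1.732 × 690 × 34.7 × 0.853 = 35373 W
P_out = η·P_in = 0.844 × 35373 = 29855 W
n_s = 120×50/6 = 1000 rpm; n = 1000×(1−0.0224) = 978 rpm
ω = 2π×978/60 = 102.4 rad/s
τ = P_out/ω = 29855/102.4 = 291.6 N·m
In lb·ft: 291.6/1.356 = 215 lb·ft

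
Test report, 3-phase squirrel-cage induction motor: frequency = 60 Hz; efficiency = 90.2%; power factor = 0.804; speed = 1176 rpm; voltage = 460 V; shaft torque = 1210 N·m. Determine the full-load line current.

258 A

ω = 2π×1176/60 = 123.2 rad/s; P_out = τω = 1210 × 123.2 = 149072 W
P_in = P_out / η = 149072 / 0.902 = 165268 W
I_L = P_in / (√3·V_L·cosφ) = 165268 / (1.732 × 460 × 0.804) = 258 A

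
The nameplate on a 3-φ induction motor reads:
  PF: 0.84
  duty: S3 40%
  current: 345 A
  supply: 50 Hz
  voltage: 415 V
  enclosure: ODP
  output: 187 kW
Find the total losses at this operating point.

P_in = √3·V·I·cosφ = 1.732×415×345×0.84 = 208302 W
P_out = 187000 W
Losses = P_in − P_out = 208302 − 187000 = 21302 W

21300 W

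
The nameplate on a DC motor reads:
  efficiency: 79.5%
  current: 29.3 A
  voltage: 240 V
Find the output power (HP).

7.49 HP

P_in = V·I = 240 × 29.3 = 7032 W
P_out = η·P_in = 0.795 × 7032 = 5590 W
= 5590/746 = 7.49 HP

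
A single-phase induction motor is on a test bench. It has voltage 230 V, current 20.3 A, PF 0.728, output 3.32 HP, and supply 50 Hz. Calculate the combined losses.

922 W

P_in = V·I·cosφ = 230×20.3×0.728 = 3399 W
P_out = 3.32×746 = 2477 W
Losses = P_in − P_out = 3399 − 2477 = 922 W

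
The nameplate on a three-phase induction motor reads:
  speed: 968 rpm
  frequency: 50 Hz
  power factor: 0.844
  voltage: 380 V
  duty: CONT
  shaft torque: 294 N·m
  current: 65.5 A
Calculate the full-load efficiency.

81.9 %

ω = 2π × 968/60 = 101.4 rad/s; P_out = τω = 294 × 101.4 = 29812 W
P_in = √3·V_L·I_L·cosφ = 1.732 × 380 × 65.5 × 0.844 = 36384 W
η = P_out / P_in = 29812 / 36384 = 0.819 = 81.9%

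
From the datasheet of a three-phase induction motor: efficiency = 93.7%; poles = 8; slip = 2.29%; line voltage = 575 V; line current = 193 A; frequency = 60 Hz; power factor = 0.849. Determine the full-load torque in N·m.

P_in = √3·V·I·cosφ = 1.732 × 575 × 193 × 0.849 = 163185 W
P_out = η·P_in = 0.937 × 163185 = 152904 W
n_s = 120×60/8 = 900 rpm; n = 900×(1−0.0229) = 879 rpm
ω = 2π×879/60 = 92.05 rad/s
τ = P_out/ω = 152904/92.05 = 1660 N·m

1660 N·m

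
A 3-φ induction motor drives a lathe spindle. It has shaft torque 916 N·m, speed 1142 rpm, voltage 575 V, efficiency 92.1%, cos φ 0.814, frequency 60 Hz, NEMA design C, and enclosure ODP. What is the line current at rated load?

ω = 2π×1142/60 = 119.6 rad/s; P_out = τω = 916 × 119.6 = 109554 W
P_in = P_out / η = 109554 / 0.921 = 118951 W
I_L = P_in / (√3·V_L·cosφ) = 118951 / (1.732 × 575 × 0.814) = 147 A

147 A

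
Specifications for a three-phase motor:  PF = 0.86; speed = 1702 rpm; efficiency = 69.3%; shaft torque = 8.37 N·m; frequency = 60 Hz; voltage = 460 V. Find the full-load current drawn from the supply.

ω = 2π×1702/60 = 178.2 rad/s; P_out = τω = 8.37 × 178.2 = 1492 W
P_in = P_out / η = 1492 / 0.693 = 2153 W
I_L = P_in / (√3·V_L·cosφ) = 2153 / (1.732 × 460 × 0.86) = 3.14 A

3.14 A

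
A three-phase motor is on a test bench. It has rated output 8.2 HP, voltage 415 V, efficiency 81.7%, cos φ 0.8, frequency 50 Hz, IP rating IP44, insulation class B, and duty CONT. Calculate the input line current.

P_out = 8.2 × 746 = 6117 W
P_in = P_out / η = 6117 / 0.817 = 7487 W
I_L = P_in / (√3·V_L·cosφ) = 7487 / (1.732 × 415 × 0.8) = 13 A

13 A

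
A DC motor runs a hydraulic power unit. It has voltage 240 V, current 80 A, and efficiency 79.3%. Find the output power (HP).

P_in = V·I = 240 × 80 = 19200 W
P_out = η·P_in = 0.793 × 19200 = 15226 W
= 15226/746 = 20.4 HP

20.4 HP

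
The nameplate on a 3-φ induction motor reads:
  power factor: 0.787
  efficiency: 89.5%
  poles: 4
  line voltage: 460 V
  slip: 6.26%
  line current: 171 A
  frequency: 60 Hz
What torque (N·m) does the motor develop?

P_in = √3·V·I·cosφ = 1.732 × 460 × 171 × 0.787 = 107220 W
P_out = η·P_in = 0.895 × 107220 = 95962 W
n_s = 120×60/4 = 1800 rpm; n = 1800×(1−0.0626) = 1687 rpm
ω = 2π×1687/60 = 176.7 rad/s
τ = P_out/ω = 95962/176.7 = 543 N·m

543 N·m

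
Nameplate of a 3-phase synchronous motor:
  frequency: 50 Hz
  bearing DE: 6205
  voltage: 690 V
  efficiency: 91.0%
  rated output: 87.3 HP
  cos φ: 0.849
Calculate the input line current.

P_out = 87.3 × 746 = 65126 W
P_in = P_out / η = 65126 / 0.910 = 71567 W
I_L = P_in / (√3·V_L·cosφ) = 71567 / (1.732 × 690 × 0.849) = 70.5 A

70.5 A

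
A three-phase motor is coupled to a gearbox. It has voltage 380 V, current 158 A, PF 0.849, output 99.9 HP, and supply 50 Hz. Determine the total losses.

13.8 kW

P_in = √3·V·I·cosφ = 1.732×380×158×0.849 = 88287 W
P_out = 99.9×746 = 74525 W
Losses = P_in − P_out = 88287 − 74525 = 13762 W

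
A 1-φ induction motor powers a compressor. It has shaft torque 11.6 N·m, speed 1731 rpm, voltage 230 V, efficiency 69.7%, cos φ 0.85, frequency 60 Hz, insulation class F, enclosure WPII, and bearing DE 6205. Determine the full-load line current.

ω = 2π×1731/60 = 181.3 rad/s; P_out = τω = 11.6 × 181.3 = 2103 W
P_in = P_out / η = 2103 / 0.697 = 3017 W
I = P_in / (V·cosφ) = 3017 / (230 × 0.85) = 15.4 A

15.4 A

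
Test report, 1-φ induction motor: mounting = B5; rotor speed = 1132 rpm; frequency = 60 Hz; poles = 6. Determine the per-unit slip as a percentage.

5.67 %

n_s = 120f/p = 120×60/6 = 1200 rpm
s = (n_s − n)/n_s = (1200 − 1132)/1200 = 0.0567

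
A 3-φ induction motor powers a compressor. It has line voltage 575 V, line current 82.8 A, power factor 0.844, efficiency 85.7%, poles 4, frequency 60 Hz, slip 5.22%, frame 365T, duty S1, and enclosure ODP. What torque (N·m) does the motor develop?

334 N·m

P_in = √3·V·I·cosφ = 1.732 × 575 × 82.8 × 0.844 = 69597 W
P_out = η·P_in = 0.857 × 69597 = 59645 W
n_s = 120×60/4 = 1800 rpm; n = 1800×(1−0.0522) = 1706 rpm
ω = 2π×1706/60 = 178.7 rad/s
τ = P_out/ω = 59645/178.7 = 334 N·m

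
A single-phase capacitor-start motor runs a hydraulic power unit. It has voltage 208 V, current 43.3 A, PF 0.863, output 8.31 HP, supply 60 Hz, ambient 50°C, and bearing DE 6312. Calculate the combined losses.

1.57 kW

P_in = V·I·cosφ = 208×43.3×0.863 = 7773 W
P_out = 8.31×746 = 6199 W
Losses = P_in − P_out = 7773 − 6199 = 1574 W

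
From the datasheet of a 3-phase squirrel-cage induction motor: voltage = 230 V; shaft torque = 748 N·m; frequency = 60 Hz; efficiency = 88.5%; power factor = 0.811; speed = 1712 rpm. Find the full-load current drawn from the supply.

469 A

ω = 2π×1712/60 = 179.3 rad/s; P_out = τω = 748 × 179.3 = 134116 W
P_in = P_out / η = 134116 / 0.885 = 151544 W
I_L = P_in / (√3·V_L·cosφ) = 151544 / (1.732 × 230 × 0.811) = 469 A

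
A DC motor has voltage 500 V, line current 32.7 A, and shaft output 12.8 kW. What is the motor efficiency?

78.3 %

P_out = 12.8 kW = 12800 W
P_in = V·I = 500 × 32.7 = 16350 W
η = P_out / P_in = 12800 / 16350 = 0.783 = 78.3%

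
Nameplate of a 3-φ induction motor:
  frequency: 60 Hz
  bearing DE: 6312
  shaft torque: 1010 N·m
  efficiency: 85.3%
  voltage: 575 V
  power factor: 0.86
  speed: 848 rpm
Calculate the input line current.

123 A

ω = 2π×848/60 = 88.8 rad/s; P_out = τω = 1010 × 88.8 = 89688 W
P_in = P_out / η = 89688 / 0.853 = 105144 W
I_L = P_in / (√3·V_L·cosφ) = 105144 / (1.732 × 575 × 0.86) = 123 A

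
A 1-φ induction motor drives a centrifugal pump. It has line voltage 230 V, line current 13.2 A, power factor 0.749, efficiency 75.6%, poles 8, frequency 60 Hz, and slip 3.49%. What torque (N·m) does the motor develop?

18.9 N·m

P_in = V·I·cosφ = 230 × 13.2 × 0.749 = 2274 W
P_out = η·P_in = 0.756 × 2274 = 1719 W
n_s = 120×60/8 = 900 rpm; n = 900×(1−0.0349) = 869 rpm
ω = 2π×869/60 = 91 rad/s
τ = P_out/ω = 1719/91 = 18.9 N·m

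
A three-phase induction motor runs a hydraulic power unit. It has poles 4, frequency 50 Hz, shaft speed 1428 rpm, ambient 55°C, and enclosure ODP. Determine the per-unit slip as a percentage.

n_s = 120f/p = 120×50/4 = 1500 rpm
s = (n_s − n)/n_s = (1500 − 1428)/1500 = 0.0480

4.80 %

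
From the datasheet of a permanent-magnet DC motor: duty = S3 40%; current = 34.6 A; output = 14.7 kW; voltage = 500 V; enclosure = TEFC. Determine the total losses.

P_in = V·I = 500×34.6 = 17300 W
P_out = 14700 W
Losses = P_in − P_out = 17300 − 14700 = 2600 W

2.6 kW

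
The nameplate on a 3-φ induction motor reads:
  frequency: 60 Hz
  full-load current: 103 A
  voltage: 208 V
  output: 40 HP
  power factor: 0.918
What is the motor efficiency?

P_out = 40 × 746 = 29840 W
P_in = √3·V_L·I_L·cosφ = 1.732 × 208 × 103 × 0.918 = 34064 W
η = P_out / P_in = 29840 / 34064 = 0.876 = 87.6%

87.6 %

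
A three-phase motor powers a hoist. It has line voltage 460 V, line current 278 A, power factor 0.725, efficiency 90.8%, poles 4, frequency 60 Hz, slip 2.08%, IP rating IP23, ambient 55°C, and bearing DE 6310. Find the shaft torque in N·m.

790 N·m

P_in = √3·V·I·cosφ = 1.732 × 460 × 278 × 0.725 = 160579 W
P_out = η·P_in = 0.908 × 160579 = 145806 W
n_s = 120×60/4 = 1800 rpm; n = 1800×(1−0.0208) = 1763 rpm
ω = 2π×1763/60 = 184.6 rad/s
τ = P_out/ω = 145806/184.6 = 790 N·m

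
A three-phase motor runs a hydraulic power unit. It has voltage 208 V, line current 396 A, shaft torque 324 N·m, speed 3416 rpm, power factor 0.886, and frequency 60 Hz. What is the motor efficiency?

ω = 2π × 3416/60 = 357.7 rad/s; P_out = τω = 324 × 357.7 = 115895 W
P_in = √3·V_L·I_L·cosφ = 1.732 × 208 × 396 × 0.886 = 126398 W
η = P_out / P_in = 115895 / 126398 = 0.917 = 91.7%

91.7 %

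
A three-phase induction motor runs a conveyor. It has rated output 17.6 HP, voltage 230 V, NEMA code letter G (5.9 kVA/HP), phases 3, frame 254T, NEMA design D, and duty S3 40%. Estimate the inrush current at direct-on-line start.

261 A

S_LR = 5.9 × 17.6 = 103.84 kVA
I_LR = S_LR/(√3·V_L) = 103840/(1.732×230) = 261 A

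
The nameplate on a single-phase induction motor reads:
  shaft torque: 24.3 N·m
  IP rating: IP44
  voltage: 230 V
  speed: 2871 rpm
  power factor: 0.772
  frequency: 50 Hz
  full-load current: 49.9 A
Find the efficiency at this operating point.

82.5 %

ω = 2π × 2871/60 = 300.7 rad/s; P_out = τω = 24.3 × 300.7 = 7307 W
P_in = V·I·cosφ = 230 × 49.9 × 0.772 = 8860 W
η = P_out / P_in = 7307 / 8860 = 0.825 = 82.5%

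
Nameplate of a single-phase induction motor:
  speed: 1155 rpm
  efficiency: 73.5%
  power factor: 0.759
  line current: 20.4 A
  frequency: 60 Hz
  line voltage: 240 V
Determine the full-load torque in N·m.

P_in = V·I·cosφ = 240 × 20.4 × 0.759 = 3716 W
P_out = η·P_in = 0.735 × 3716 = 2731 W
n = 1155 rpm
ω = 2π×1155/60 = 121 rad/s
τ = P_out/ω = 2731/121 = 22.6 N·m

22.6 N·m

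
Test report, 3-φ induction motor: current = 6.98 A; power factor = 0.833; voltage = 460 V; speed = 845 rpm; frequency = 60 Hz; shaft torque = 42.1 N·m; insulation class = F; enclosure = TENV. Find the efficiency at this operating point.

ω = 2π × 845/60 = 88.49 rad/s; P_out = τω = 42.1 × 88.49 = 3725 W
P_in = √3·V_L·I_L·cosφ = 1.732 × 460 × 6.98 × 0.833 = 4632 W
η = P_out / P_in = 3725 / 4632 = 0.804 = 80.4%

80.4 %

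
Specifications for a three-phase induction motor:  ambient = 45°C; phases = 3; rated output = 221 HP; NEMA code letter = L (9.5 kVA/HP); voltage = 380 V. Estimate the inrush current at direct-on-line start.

S_LR = 9.5 × 221 = 2099.5 kVA
I_LR = S_LR/(√3·V_L) = 2099500/(1.732×380) = 3190 A

3190 A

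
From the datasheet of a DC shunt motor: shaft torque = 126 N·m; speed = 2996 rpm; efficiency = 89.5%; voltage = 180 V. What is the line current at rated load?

245 A

ω = 2π×2996/60 = 313.7 rad/s; P_out = τω = 126 × 313.7 = 39526 W
P_in = P_out / η = 39526 / 0.895 = 44163 W
I = P_in / V = 44163 / 180 = 245 A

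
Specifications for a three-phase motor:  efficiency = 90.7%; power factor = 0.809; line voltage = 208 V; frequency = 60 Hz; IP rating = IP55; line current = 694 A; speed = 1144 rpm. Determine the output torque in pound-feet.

P_in = √3·V·I·cosφ = 1.732 × 208 × 694 × 0.809 = 202264 W
P_out = η·P_in = 0.907 × 202264 = 183453 W
n = 1144 rpm
ω = 2π×1144/60 = 119.8 rad/s
τ = P_out/ω = 183453/119.8 = 1531 N·m
In lb·ft: 1531/1.356 = 1130 lb·ft

1130 lb·ft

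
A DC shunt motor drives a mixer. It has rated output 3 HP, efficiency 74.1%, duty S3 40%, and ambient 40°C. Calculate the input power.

P_out = 3 × 746 = 2238 W
P_in = P_out/η = 2238/0.741 = 3020 W = 3.02 kW

3.02 kW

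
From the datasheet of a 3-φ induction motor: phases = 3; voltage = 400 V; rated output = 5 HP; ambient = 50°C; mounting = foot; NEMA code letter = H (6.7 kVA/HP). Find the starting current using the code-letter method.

S_LR = 6.7 × 5 = 33.5 kVA
I_LR = S_LR/(√3·V_L) = 33500/(1.732×400) = 48.4 A

48.4 A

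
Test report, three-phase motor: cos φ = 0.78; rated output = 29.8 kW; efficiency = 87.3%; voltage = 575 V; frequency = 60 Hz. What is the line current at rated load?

43.9 A

P_out = 29.8 kW = 29800 W
P_in = P_out / η = 29800 / 0.873 = 34135 W
I_L = P_in / (√3·V_L·cosφ) = 34135 / (1.732 × 575 × 0.78) = 43.9 A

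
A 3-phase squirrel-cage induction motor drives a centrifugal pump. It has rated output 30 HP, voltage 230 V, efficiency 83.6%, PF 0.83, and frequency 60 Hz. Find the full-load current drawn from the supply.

P_out = 30 × 746 = 22380 W
P_in = P_out / η = 22380 / 0.836 = 26770 W
I_L = P_in / (√3·V_L·cosφ) = 26770 / (1.732 × 230 × 0.83) = 81 A

81 A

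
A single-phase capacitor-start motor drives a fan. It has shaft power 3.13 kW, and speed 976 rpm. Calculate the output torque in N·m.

30.6 N·m

ω = 2π × 976/60 = 102.2 rad/s
τ = P/ω = 3130/102.2 = 30.6 N·m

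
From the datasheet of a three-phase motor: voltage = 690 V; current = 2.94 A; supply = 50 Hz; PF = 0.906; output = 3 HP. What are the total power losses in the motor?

P_in = √3·V·I·cosφ = 1.732×690×2.94×0.906 = 3183 W
P_out = 3×746 = 2238 W
Losses = P_in − P_out = 3183 − 2238 = 945 W

945 W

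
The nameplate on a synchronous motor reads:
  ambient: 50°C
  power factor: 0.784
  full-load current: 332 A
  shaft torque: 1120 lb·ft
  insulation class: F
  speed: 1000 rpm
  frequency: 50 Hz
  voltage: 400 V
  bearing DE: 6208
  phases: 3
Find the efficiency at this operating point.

τ = 1120 lb·ft × 1.356 = 1519 N·m
ω = 2π × 1000/60 = 104.7 rad/s; P_out = τω = 1519 × 104.7 = 159039 W
P_in = √3·V_L·I_L·cosφ = 1.732 × 400 × 332 × 0.784 = 180328 W
η = P_out / P_in = 159039 / 180328 = 0.882 = 88.2%

88.2 %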